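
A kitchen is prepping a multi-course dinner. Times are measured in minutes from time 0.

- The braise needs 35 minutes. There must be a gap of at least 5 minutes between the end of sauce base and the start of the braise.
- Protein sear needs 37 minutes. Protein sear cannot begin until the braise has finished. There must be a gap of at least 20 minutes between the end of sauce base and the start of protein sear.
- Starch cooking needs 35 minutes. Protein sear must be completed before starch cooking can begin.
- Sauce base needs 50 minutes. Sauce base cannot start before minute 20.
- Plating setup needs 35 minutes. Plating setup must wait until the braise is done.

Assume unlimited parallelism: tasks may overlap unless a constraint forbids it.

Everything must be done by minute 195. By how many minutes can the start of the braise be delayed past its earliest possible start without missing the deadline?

13

Sauce base waits on its own release at minute 20, so it starts at minute 20 and finishes at 20 + 50 = minute 70.
After sauce base (finishes minute 70, plus 5-minute gap → minute 75), the braise can start at minute 75 and finishes at minute 110.

Working backward from the deadline:
Nothing follows starch cooking; the deadline of minute 195 is its only limit. It must start by 195 − 35 = minute 160.
Protein sear has to be done before starch cooking (must start by minute 160). That means finishing by minute 160, i.e. starting by 160 − 37 = minute 123.
Plating setup has no dependents, so it just needs to finish by minute 195. Starting by 195 − 35 = minute 160 achieves that.
The braise must finish in time for protein sear (must start by minute 123); plating setup (must start by minute 160). The tightest is minute 123, so the braise must start by 123 − 35 = minute 88.
So the braise can start as early as minute 75 and as late as minute 88, giving 88 − 75 = 13 minutes of slack.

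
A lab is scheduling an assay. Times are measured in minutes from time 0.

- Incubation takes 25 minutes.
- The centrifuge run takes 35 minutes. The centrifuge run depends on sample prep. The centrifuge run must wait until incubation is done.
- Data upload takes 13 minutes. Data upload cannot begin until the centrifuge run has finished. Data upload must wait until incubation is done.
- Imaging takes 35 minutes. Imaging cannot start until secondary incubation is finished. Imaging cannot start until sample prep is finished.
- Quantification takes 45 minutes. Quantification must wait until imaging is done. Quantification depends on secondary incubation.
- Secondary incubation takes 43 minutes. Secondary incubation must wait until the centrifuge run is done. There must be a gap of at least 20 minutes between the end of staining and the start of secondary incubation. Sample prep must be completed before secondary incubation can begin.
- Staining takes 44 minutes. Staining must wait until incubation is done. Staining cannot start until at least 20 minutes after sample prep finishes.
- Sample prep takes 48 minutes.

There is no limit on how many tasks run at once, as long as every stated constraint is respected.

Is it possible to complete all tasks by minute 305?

Nothing blocks incubation, so it runs from minute 0 to minute 25.
Sample prep can start immediately at minute 0; it finishes at minute 48.
For staining: incubation (finishes minute 25); sample prep (finishes minute 48, plus 20-minute gap → minute 68). Taking the maximum gives a start of minute 68, and it finishes at 68 + 44 = minute 112.
For the centrifuge run: sample prep (finishes minute 48); incubation (finishes minute 25). Taking the maximum gives a start of minute 48, and it finishes at 48 + 35 = minute 83.
Data upload has to wait for the centrifuge run (finishes minute 83); incubation (finishes minute 25). The latest of these is minute 83, so data upload runs minute 83 to 83 + 13 = minute 96.
Secondary incubation has to wait for the centrifuge run (finishes minute 83); staining (finishes minute 112, plus 20-minute gap → minute 132); sample prep (finishes minute 48). The latest of these is minute 132, so secondary incubation runs minute 132 to 132 + 43 = minute 175.
For imaging: secondary incubation (finishes minute 175); sample prep (finishes minute 48). Taking the maximum gives a start of minute 175, and it finishes at 175 + 35 = minute 210.
Quantification needs all of imaging (finishes minute 210); secondary incubation (finishes minute 175). That puts its earliest start at minute 210; it finishes at 210 + 45 = minute 255.
Every task is finished by minute 255, which is no later than the deadline of 305, so the schedule is feasible.

Yes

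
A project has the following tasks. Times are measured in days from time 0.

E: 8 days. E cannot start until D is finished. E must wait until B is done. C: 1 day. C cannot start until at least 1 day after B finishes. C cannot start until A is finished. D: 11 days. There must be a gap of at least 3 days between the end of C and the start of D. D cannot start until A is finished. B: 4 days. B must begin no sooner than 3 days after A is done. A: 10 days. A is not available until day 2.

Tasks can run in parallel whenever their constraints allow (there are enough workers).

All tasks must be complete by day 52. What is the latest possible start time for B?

E must finish by day 52; it takes 8 days, so it must start by 52 − 8 = day 44.
Since E (must start by day 44) depends on it, D must finish by day 44. Backing off its 11-day duration gives a latest start of day 33.
Since D (must start by day 33, minus 3-day gap → day 30) depends on it, C must finish by day 30. Backing off its 1-day duration gives a latest start of day 29.
B feeds C (must start by day 29, minus 1-day gap → day 28); E (must start by day 44). Taking the minimum, B must finish by day 28 and start by 28 − 4 = day 24.

24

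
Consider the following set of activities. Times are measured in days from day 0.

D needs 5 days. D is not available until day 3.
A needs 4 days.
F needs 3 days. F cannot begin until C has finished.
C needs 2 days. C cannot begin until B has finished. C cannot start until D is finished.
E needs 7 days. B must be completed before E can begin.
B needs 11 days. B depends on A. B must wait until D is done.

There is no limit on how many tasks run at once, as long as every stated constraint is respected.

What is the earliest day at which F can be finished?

24

D cannot begin until its own release at day 3. It runs from day 3 to 3 + 5 = day 8.
A can start immediately at day 0; it finishes at day 4.
B cannot start until A (finishes day 4); D (finishes day 8). The controlling bound is day 8, so B finishes at 8 + 11 = day 19.
C needs all of B (finishes day 19); D (finishes day 8). That puts its earliest start at day 19; it finishes at 19 + 2 = day 21.
F cannot begin until C (finishes day 21). It runs from day 21 to 21 + 3 = day 24.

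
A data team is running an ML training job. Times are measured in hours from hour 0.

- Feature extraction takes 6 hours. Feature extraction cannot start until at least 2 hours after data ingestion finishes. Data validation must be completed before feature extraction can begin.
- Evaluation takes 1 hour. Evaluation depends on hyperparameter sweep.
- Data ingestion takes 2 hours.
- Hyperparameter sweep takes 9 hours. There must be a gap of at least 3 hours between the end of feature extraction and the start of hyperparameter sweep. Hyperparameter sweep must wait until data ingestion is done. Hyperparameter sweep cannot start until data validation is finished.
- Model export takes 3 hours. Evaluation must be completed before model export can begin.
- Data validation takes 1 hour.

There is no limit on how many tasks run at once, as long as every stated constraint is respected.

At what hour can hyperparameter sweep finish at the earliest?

22

Data validation has no prerequisites, so it starts at hour 0 and finishes at hour 1.
Data ingestion has no prerequisites, so it starts at hour 0 and finishes at hour 2.
Feature extraction cannot start until data ingestion (finishes hour 2, plus 2-hour gap → hour 4); data validation (finishes hour 1). The controlling bound is hour 4, so feature extraction finishes at 4 + 6 = hour 10.
Hyperparameter sweep cannot start until feature extraction (finishes hour 10, plus 3-hour gap → hour 13); data ingestion (finishes hour 2); data validation (finishes hour 1). The controlling bound is hour 13, so hyperparameter sweep finishes at 13 + 9 = hour 22.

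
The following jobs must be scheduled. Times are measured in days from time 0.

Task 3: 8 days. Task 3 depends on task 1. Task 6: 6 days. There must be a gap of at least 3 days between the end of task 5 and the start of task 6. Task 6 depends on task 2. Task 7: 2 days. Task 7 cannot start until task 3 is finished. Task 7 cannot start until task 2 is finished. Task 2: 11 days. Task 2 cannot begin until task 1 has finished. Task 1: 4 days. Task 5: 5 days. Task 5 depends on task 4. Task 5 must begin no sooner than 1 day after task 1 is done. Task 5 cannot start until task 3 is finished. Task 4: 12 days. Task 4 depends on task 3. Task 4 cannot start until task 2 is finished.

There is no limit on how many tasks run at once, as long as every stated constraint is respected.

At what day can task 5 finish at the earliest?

32

Task 1 has no prerequisites, so it starts at day 0 and finishes at day 4.
Task 3 cannot begin until task 1 (finishes day 4). It runs from day 4 to 4 + 8 = day 12.
After task 1 (finishes day 4), task 2 can start at day 4 and finishes at day 15.
Task 4 cannot start until task 3 (finishes day 12); task 2 (finishes day 15). The controlling bound is day 15, so task 4 finishes at 15 + 12 = day 27.
Task 5 has to wait for task 4 (finishes day 27); task 1 (finishes day 4, plus 1-day gap → day 5); task 3 (finishes day 12). The latest of these is day 27, so task 5 runs day 27 to 27 + 5 = day 32.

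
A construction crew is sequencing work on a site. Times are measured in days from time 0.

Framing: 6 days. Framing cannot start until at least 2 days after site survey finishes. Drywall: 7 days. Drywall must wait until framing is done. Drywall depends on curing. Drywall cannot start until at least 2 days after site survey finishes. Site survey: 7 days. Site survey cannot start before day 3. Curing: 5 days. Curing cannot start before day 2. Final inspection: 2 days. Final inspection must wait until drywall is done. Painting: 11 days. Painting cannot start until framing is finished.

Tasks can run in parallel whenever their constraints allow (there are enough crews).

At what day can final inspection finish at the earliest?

27

Curing waits on its own release at day 2, so it starts at day 2 and finishes at 2 + 5 = day 7.
After its own release at day 3, site survey can start at day 3 and finishes at day 10.
Framing cannot begin until site survey (finishes day 10, plus 2-day gap → day 12). It runs from day 12 to 12 + 6 = day 18.
Drywall needs all of framing (finishes day 18); curing (finishes day 7); site survey (finishes day 10, plus 2-day gap → day 12). That puts its earliest start at day 18; it finishes at 18 + 7 = day 25.
Final inspection waits on drywall (finishes day 25), so it starts at day 25 and finishes at 25 + 2 = day 27.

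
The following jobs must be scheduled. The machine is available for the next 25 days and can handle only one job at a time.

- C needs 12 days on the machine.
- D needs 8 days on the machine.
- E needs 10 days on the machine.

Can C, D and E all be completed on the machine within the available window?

Running back to back, the jobs need 12 + 8 + 10 = 30 days on the machine.
Since 30 > 25, they cannot all fit.

No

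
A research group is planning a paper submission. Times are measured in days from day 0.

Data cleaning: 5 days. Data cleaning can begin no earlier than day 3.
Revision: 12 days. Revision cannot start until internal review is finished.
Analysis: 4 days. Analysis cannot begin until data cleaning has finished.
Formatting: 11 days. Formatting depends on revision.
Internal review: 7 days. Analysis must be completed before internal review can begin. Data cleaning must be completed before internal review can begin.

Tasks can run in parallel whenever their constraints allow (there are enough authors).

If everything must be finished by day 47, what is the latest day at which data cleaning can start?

8

To finish by day 47, formatting (duration 11) must start no later than day 36.
Revision feeds into formatting (must start by day 36); so revision must finish by day 36 and therefore start by day 24.
Internal review feeds into revision (must start by day 24); so internal review must finish by day 24 and therefore start by day 17.
Analysis must finish before internal review (must start by day 17). With a 4-day duration, analysis must start by 17 − 4 = day 13.
Data cleaning must finish in time for analysis (must start by day 13); internal review (must start by day 17). The tightest is day 13, so data cleaning must start by 13 − 5 = day 8.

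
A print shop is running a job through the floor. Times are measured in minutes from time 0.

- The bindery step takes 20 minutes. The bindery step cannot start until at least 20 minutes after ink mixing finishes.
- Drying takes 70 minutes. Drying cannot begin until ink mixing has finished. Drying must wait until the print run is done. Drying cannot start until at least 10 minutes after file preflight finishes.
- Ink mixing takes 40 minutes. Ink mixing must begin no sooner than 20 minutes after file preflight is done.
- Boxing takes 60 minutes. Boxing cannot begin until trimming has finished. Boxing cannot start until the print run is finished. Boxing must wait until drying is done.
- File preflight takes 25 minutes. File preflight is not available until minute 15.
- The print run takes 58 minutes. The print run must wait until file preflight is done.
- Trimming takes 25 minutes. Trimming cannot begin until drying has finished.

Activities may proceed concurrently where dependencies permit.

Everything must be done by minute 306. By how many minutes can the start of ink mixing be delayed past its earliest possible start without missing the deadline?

51

File preflight waits on its own release at minute 15, so it starts at minute 15 and finishes at 15 + 25 = minute 40.
Ink mixing waits on file preflight (finishes minute 40, plus 20-minute gap → minute 60), so it starts at minute 60 and finishes at 60 + 40 = minute 100.

Working backward from the deadline:
To finish by minute 306, boxing (duration 60) must start no later than minute 246.
Since boxing (must start by minute 246) depends on it, trimming must finish by minute 246. Backing off its 25-minute duration gives a latest start of minute 221.
For drying: trimming (must start by minute 221); boxing (must start by minute 246). The most restrictive is minute 221; with a 70-minute duration, drying must start by minute 151.
The bindery step must finish by minute 306; it takes 20 minutes, so it must start by 306 − 20 = minute 286.
Ink mixing must finish in time for drying (must start by minute 151); the bindery step (must start by minute 286, minus 20-minute gap → minute 266). The tightest is minute 151, so ink mixing must start by 151 − 40 = minute 111.
So ink mixing can start as early as minute 60 and as late as minute 111, giving 111 − 60 = 51 minutes of slack.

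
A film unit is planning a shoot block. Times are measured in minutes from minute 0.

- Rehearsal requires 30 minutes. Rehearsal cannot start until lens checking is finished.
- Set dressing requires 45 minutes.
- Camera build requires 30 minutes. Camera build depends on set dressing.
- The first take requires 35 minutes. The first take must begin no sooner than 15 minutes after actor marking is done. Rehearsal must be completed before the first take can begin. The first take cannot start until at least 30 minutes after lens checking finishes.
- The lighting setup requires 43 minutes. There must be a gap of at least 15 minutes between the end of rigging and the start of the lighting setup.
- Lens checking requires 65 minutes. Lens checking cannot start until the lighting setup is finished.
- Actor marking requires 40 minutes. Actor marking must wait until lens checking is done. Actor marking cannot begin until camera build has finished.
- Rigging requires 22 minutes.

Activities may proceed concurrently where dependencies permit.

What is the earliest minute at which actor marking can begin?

145

Set dressing can start immediately at minute 0; it finishes at minute 45.
After set dressing (finishes minute 45), camera build can start at minute 45 and finishes at minute 75.
Nothing blocks rigging, so it runs from minute 0 to minute 22.
The lighting setup cannot begin until rigging (finishes minute 22, plus 15-minute gap → minute 37). It runs from minute 37 to 37 + 43 = minute 80.
After the lighting setup (finishes minute 80), lens checking can start at minute 80 and finishes at minute 145.
Actor marking waits on lens checking (finishes minute 145); camera build (finishes minute 75). The latest of these is minute 145, which is the earliest actor marking can start.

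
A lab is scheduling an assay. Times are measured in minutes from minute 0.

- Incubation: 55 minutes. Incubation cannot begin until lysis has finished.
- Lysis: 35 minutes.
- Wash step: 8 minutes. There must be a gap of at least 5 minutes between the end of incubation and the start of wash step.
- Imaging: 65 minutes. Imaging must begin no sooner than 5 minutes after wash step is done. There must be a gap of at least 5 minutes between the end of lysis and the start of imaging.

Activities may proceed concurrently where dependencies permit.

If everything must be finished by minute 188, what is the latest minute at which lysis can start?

15

Nothing follows imaging; the deadline of minute 188 is its only limit. It must start by 188 − 65 = minute 123.
Wash step must finish before imaging (must start by minute 123, minus 5-minute gap → minute 118). With an 8-minute duration, wash step must start by 118 − 8 = minute 110.
Incubation feeds into wash step (must start by minute 110, minus 5-minute gap → minute 105); so incubation must finish by minute 105 and therefore start by minute 50.
For lysis: incubation (must start by minute 50); imaging (must start by minute 123, minus 5-minute gap → minute 118). The most restrictive is minute 50; with a 35-minute duration, lysis must start by minute 15.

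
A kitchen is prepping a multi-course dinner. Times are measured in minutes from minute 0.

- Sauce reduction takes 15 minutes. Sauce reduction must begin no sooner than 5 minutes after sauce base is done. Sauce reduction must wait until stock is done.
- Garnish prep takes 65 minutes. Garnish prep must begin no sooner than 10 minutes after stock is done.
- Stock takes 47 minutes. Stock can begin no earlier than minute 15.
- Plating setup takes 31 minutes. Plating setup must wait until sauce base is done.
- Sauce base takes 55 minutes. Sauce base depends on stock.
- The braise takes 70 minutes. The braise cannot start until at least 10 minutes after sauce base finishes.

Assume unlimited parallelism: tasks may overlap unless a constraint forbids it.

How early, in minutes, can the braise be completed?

197

Stock cannot begin until its own release at minute 15. It runs from minute 15 to 15 + 47 = minute 62.
Sauce base cannot begin until stock (finishes minute 62). It runs from minute 62 to 62 + 55 = minute 117.
After sauce base (finishes minute 117, plus 10-minute gap → minute 127), the braise can start at minute 127 and finishes at minute 197.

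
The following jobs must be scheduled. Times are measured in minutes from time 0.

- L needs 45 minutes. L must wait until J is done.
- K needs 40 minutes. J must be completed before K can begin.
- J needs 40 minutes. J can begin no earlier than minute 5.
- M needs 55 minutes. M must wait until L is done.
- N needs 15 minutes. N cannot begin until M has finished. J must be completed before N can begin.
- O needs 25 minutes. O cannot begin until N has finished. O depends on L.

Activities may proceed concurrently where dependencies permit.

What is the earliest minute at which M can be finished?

145

After its own release at minute 5, J can start at minute 5 and finishes at minute 45.
L cannot begin until J (finishes minute 45). It runs from minute 45 to 45 + 45 = minute 90.
M cannot begin until L (finishes minute 90). It runs from minute 90 to 90 + 55 = minute 145.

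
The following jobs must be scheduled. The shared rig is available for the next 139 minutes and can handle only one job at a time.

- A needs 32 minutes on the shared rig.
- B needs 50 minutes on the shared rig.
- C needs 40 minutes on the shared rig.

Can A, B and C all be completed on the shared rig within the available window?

Running back to back, the jobs need 32 + 50 + 40 = 122 minutes on the shared rig.
Since 122 ≤ 139, they fit within the window.

Yes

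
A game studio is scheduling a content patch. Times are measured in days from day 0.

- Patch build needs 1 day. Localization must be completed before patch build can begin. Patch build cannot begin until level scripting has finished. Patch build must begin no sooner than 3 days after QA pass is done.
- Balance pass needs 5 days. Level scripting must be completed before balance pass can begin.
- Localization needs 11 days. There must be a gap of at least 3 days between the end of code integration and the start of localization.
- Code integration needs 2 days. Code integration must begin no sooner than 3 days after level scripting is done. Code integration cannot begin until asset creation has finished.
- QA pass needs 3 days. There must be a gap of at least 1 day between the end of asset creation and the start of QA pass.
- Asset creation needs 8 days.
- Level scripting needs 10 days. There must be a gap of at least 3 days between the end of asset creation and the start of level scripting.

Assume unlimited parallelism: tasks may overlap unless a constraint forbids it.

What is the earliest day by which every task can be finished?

41

Asset creation can start immediately at day 0; it finishes at day 8.
QA pass cannot begin until asset creation (finishes day 8, plus 1-day gap → day 9). It runs from day 9 to 9 + 3 = day 12.
After asset creation (finishes day 8, plus 3-day gap → day 11), level scripting can start at day 11 and finishes at day 21.
After level scripting (finishes day 21), balance pass can start at day 21 and finishes at day 26.
Code integration cannot start until level scripting (finishes day 21, plus 3-day gap → day 24); asset creation (finishes day 8). The controlling bound is day 24, so code integration finishes at 24 + 2 = day 26.
After code integration (finishes day 26, plus 3-day gap → day 29), localization can start at day 29 and finishes at day 40.
Patch build needs all of localization (finishes day 40); level scripting (finishes day 21); QA pass (finishes day 12, plus 3-day gap → day 15). That puts its earliest start at day 40; it finishes at 40 + 1 = day 41.
All tasks are finished once the last one completes. Finish times: Asset creation at 8, Level scripting at 21, Code integration at 26, Balance pass at 26, Localization at 40, QA pass at 12, Patch build at 41. The latest is day 41.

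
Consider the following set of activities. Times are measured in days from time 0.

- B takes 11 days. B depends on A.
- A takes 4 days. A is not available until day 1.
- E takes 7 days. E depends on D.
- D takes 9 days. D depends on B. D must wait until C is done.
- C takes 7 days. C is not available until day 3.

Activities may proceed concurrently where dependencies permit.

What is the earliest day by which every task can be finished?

32

After its own release at day 3, C can start at day 3 and finishes at day 10.
A cannot begin until its own release at day 1. It runs from day 1 to 1 + 4 = day 5.
B waits on A (finishes day 5), so it starts at day 5 and finishes at 5 + 11 = day 16.
D needs all of B (finishes day 16); C (finishes day 10). That puts its earliest start at day 16; it finishes at 16 + 9 = day 25.
After D (finishes day 25), E can start at day 25 and finishes at day 32.
All tasks are finished once the last one completes. Finish times: A at 5, B at 16, C at 10, D at 25, E at 32. The latest is day 32.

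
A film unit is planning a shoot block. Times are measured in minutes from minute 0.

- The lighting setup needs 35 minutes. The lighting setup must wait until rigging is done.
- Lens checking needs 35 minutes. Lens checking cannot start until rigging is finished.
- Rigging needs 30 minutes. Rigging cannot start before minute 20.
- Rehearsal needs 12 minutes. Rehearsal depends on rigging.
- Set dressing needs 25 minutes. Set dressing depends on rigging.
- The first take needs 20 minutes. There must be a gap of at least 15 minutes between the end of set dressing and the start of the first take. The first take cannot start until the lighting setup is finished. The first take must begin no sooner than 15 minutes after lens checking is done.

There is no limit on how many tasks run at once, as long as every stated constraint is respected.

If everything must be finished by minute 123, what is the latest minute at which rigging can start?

23

Nothing follows the first take; the deadline of minute 123 is its only limit. It must start by 123 − 20 = minute 103.
Since the first take (must start by minute 103, minus 15-minute gap → minute 88) depends on it, set dressing must finish by minute 88. Backing off its 25-minute duration gives a latest start of minute 63.
The lighting setup has to be done before the first take (must start by minute 103). That means finishing by minute 103, i.e. starting by 103 − 35 = minute 68.
Lens checking has to be done before the first take (must start by minute 103, minus 15-minute gap → minute 88). That means finishing by minute 88, i.e. starting by 88 − 35 = minute 53.
Nothing follows rehearsal; the deadline of minute 123 is its only limit. It must start by 123 − 12 = minute 111.
For rigging: set dressing (must start by minute 63); the lighting setup (must start by minute 68); lens checking (must start by minute 53); rehearsal (must start by minute 111). The most restrictive is minute 53; with a 30-minute duration, rigging must start by minute 23.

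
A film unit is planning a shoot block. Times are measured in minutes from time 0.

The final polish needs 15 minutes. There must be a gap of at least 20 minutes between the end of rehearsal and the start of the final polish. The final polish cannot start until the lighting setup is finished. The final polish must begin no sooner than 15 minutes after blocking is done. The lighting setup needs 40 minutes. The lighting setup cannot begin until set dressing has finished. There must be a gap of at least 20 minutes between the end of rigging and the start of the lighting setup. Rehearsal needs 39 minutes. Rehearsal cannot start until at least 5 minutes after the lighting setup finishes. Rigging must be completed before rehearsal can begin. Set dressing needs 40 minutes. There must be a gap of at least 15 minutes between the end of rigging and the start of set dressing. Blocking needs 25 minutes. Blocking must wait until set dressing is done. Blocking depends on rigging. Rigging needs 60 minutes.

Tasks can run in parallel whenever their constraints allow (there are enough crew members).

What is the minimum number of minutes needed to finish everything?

234

Rigging has no prerequisites, so it starts at minute 0 and finishes at minute 60.
Set dressing cannot begin until rigging (finishes minute 60, plus 15-minute gap → minute 75). It runs from minute 75 to 75 + 40 = minute 115.
Blocking cannot start until set dressing (finishes minute 115); rigging (finishes minute 60). The controlling bound is minute 115, so blocking finishes at 115 + 25 = minute 140.
The lighting setup has to wait for set dressing (finishes minute 115); rigging (finishes minute 60, plus 20-minute gap → minute 80). The latest of these is minute 115, so the lighting setup runs minute 115 to 115 + 40 = minute 155.
Rehearsal has to wait for the lighting setup (finishes minute 155, plus 5-minute gap → minute 160); rigging (finishes minute 60). The latest of these is minute 160, so rehearsal runs minute 160 to 160 + 39 = minute 199.
The final polish cannot start until rehearsal (finishes minute 199, plus 20-minute gap → minute 219); the lighting setup (finishes minute 155); blocking (finishes minute 140, plus 15-minute gap → minute 155). The controlling bound is minute 219, so the final polish finishes at 219 + 15 = minute 234.
All tasks are finished once the last one completes. Finish times: Rigging at 60, Set dressing at 115, The lighting setup at 155, Blocking at 140, Rehearsal at 199, The final polish at 234. The latest is minute 234.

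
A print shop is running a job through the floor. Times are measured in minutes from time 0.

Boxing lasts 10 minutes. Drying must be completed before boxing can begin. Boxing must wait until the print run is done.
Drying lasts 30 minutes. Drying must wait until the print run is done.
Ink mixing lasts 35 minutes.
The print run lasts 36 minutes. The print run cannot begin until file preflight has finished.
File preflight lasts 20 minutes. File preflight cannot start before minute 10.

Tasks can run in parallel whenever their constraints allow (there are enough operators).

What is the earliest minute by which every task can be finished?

106

Ink mixing has no prerequisites, so it starts at minute 0 and finishes at minute 35.
File preflight cannot begin until its own release at minute 10. It runs from minute 10 to 10 + 20 = minute 30.
After file preflight (finishes minute 30), the print run can start at minute 30 and finishes at minute 66.
After the print run (finishes minute 66), drying can start at minute 66 and finishes at minute 96.
Boxing cannot start until drying (finishes minute 96); the print run (finishes minute 66). The controlling bound is minute 96, so boxing finishes at 96 + 10 = minute 106.
All tasks are finished once the last one completes. Finish times: File preflight at 30, Ink mixing at 35, The print run at 66, Drying at 96, Boxing at 106. The latest is minute 106.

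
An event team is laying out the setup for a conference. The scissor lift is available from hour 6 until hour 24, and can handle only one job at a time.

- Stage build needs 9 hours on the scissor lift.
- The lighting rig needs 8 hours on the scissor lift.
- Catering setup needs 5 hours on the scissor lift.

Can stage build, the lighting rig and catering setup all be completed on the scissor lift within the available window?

No

The scissor lift window is 24 − 6 = 18 hours.
Running back to back, the jobs need 9 + 8 + 5 = 22 hours on the scissor lift.
Since 22 > 18, they cannot all fit.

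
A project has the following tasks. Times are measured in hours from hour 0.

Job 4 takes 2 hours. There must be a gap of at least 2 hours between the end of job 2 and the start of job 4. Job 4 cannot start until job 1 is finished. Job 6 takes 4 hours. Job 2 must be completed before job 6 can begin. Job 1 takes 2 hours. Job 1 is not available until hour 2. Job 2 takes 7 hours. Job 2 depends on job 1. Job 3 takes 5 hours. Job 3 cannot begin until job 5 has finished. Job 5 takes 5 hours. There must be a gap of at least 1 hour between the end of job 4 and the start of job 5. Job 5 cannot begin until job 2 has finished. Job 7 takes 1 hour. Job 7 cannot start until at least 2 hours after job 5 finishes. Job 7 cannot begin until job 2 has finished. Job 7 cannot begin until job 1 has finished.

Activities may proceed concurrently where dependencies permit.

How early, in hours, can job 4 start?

13

Job 1 cannot begin until its own release at hour 2. It runs from hour 2 to 2 + 2 = hour 4.
Job 2 waits on job 1 (finishes hour 4), so it starts at hour 4 and finishes at 4 + 7 = hour 11.
Job 4 waits on job 2 (finishes hour 11, plus 2-hour gap → hour 13); job 1 (finishes hour 4). The latest of these is hour 13, which is the earliest job 4 can start.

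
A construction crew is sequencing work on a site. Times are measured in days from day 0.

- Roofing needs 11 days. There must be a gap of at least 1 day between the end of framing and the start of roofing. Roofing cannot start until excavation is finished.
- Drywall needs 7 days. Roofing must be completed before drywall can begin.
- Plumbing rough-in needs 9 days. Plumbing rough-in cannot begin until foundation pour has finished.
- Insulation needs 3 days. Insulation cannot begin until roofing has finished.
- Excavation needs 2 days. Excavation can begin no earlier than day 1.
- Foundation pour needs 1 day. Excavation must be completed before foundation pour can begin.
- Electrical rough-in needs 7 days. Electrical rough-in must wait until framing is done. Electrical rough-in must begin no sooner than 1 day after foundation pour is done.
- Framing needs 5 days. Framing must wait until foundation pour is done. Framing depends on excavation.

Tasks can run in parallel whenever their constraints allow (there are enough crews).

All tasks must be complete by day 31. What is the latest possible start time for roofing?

Insulation has no dependents, so it just needs to finish by day 31. Starting by 31 − 3 = day 28 achieves that.
Drywall must finish by day 31; it takes 7 days, so it must start by 31 − 7 = day 24.
For roofing: insulation (must start by day 28); drywall (must start by day 24). The most restrictive is day 24; with an 11-day duration, roofing must start by day 13.

13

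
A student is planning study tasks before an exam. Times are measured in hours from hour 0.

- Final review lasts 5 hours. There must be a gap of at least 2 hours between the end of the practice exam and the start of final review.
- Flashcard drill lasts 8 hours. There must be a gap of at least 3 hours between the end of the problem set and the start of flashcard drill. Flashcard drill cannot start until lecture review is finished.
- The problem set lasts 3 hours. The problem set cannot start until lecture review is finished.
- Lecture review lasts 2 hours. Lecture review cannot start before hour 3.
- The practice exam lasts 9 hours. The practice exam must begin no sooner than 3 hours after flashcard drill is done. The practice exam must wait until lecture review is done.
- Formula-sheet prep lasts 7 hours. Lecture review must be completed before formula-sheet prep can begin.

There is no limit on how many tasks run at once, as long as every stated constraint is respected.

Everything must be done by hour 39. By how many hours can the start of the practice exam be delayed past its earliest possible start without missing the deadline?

1

Lecture review cannot begin until its own release at hour 3. It runs from hour 3 to 3 + 2 = hour 5.
The problem set waits on lecture review (finishes hour 5), so it starts at hour 5 and finishes at 5 + 3 = hour 8.
Flashcard drill cannot start until the problem set (finishes hour 8, plus 3-hour gap → hour 11); lecture review (finishes hour 5). The controlling bound is hour 11, so flashcard drill finishes at 11 + 8 = hour 19.
The practice exam cannot start until flashcard drill (finishes hour 19, plus 3-hour gap → hour 22); lecture review (finishes hour 5). The controlling bound is hour 22, so the practice exam finishes at 22 + 9 = hour 31.

Working backward from the deadline:
Final review has no dependents, so it just needs to finish by hour 39. Starting by 39 − 5 = hour 34 achieves that.
The practice exam feeds into final review (must start by hour 34, minus 2-hour gap → hour 32); so the practice exam must finish by hour 32 and therefore start by hour 23.
So the practice exam can start as early as hour 22 and as late as hour 23, giving 23 − 22 = 1 hour of slack.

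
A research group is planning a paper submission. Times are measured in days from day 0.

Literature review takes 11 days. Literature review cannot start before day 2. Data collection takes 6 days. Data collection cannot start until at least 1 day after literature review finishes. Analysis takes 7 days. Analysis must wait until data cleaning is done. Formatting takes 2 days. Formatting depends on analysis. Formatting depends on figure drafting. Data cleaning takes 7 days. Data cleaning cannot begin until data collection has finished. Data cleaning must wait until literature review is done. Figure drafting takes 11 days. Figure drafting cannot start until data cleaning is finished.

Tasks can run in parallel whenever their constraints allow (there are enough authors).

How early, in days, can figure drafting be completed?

38

Literature review waits on its own release at day 2, so it starts at day 2 and finishes at 2 + 11 = day 13.
Data collection waits on literature review (finishes day 13, plus 1-day gap → day 14), so it starts at day 14 and finishes at 14 + 6 = day 20.
For data cleaning: data collection (finishes day 20); literature review (finishes day 13). Taking the maximum gives a start of day 20, and it finishes at 20 + 7 = day 27.
After data cleaning (finishes day 27), figure drafting can start at day 27 and finishes at day 38.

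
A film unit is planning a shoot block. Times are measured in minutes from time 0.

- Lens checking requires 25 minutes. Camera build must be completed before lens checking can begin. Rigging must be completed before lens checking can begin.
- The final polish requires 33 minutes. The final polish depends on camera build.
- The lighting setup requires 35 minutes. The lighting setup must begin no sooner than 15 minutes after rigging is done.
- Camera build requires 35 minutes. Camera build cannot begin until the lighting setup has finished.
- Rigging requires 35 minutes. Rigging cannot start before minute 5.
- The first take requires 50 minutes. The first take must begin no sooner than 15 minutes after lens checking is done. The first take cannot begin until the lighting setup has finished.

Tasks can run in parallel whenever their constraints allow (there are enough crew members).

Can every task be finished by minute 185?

No

After its own release at minute 5, rigging can start at minute 5 and finishes at minute 40.
After rigging (finishes minute 40, plus 15-minute gap → minute 55), the lighting setup can start at minute 55 and finishes at minute 90.
After the lighting setup (finishes minute 90), camera build can start at minute 90 and finishes at minute 125.
The final polish cannot begin until camera build (finishes minute 125). It runs from minute 125 to 125 + 33 = minute 158.
For lens checking: camera build (finishes minute 125); rigging (finishes minute 40). Taking the maximum gives a start of minute 125, and it finishes at 125 + 25 = minute 150.
For the first take: lens checking (finishes minute 150, plus 15-minute gap → minute 165); the lighting setup (finishes minute 90). Taking the maximum gives a start of minute 165, and it finishes at 165 + 50 = minute 215.
The earliest everything can be done is minute 215, which is after the deadline of 185, so it is not possible.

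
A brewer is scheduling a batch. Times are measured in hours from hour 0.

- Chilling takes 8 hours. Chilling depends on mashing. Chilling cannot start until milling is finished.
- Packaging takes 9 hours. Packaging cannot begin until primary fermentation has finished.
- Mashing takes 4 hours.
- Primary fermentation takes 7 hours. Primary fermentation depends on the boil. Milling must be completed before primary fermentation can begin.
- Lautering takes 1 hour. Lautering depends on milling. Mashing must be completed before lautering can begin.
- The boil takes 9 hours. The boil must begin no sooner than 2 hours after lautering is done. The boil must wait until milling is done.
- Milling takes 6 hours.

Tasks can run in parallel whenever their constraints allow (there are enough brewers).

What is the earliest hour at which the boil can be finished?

Mashing can start immediately at hour 0; it finishes at hour 4.
Milling can start immediately at hour 0; it finishes at hour 6.
For lautering: milling (finishes hour 6); mashing (finishes hour 4). Taking the maximum gives a start of hour 6, and it finishes at 6 + 1 = hour 7.
The boil needs all of lautering (finishes hour 7, plus 2-hour gap → hour 9); milling (finishes hour 6). That puts its earliest start at hour 9; it finishes at 9 + 9 = hour 18.

18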